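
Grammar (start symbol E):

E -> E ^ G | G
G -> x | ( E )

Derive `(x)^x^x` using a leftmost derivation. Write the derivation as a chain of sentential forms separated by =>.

E=>E^G=>E^G^G=>G^G^G=>(E)^G^G=>(G)^G^G=>(x)^G^G=>(x)^x^G=>(x)^x^x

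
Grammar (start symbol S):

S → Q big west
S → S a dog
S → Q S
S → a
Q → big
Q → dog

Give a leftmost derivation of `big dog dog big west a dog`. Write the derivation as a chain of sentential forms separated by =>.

S => S a dog   [S → S a dog]
S a dog => Q S a dog   [S → Q S]
Q S a dog => big S a dog   [Q → big]
big S a dog => big Q S a dog   [S → Q S]
big Q S a dog => big dog S a dog   [Q → dog]
big dog S a dog => big dog Q big west a dog   [S → Q big west]
big dog Q big west a dog => big dog dog big west a dog   [Q → dog]

S => S a dog => Q S a dog => big S a dog => big Q S a dog => big dog S a dog => big dog Q big west a dog => big dog dog big west a dog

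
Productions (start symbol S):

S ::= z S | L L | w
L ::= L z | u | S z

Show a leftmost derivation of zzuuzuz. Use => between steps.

S=>zS=>zzS=>zzLL=>zzuL=>zzuSz=>zzuLLz=>zzuLzLz=>zzuuzLz=>zzuuzuz

S => zS   [S ::= z S]
zS => zzS   [S ::= z S]
zzS => zzLL   [S ::= L L]
zzLL => zzuL   [L ::= u]
zzuL => zzuSz   [L ::= S z]
zzuSz => zzuLLz   [S ::= L L]
zzuLLz => zzuLzLz   [L ::= L z]
zzuLzLz => zzuuzLz   [L ::= u]
zzuuzLz => zzuuzuz   [L ::= u]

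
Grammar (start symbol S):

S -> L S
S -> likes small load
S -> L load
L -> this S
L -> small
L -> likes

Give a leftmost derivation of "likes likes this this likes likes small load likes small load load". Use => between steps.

S => L S   [S -> L S]
L S => likes S   [L -> likes]
likes S => likes L S   [S -> L S]
likes L S => likes likes S   [L -> likes]
likes likes S => likes likes L load   [S -> L load]
likes likes L load => likes likes this S load   [L -> this S]
likes likes this S load => likes likes this L S load   [S -> L S]
likes likes this L S load => likes likes this this S S load   [L -> this S]
likes likes this this S S load => likes likes this this L S S load   [S -> L S]
likes likes this this L S S load => likes likes this this likes S S load   [L -> likes]
likes likes this this likes S S load => likes likes this this likes likes small load S load   [S -> likes small load]
likes likes this this likes likes small load S load => likes likes this this likes likes small load likes small load load   [S -> likes small load]

S => L S => likes S => likes L S => likes likes S => likes likes L load => likes likes this S load => likes likes this L S load => likes likes this this S S load => likes likes this this L S S load => likes likes this this likes S S load => likes likes this this likes likes small load S load => likes likes this this likes likes small load likes small load load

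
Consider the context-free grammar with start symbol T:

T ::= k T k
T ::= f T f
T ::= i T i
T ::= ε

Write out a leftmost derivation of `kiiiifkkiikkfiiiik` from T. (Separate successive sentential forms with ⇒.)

T ⇒ kTk   [T ::= k T k]
kTk ⇒ kiTik   [T ::= i T i]
kiTik ⇒ kiiTiik   [T ::= i T i]
kiiTiik ⇒ kiiiTiiik   [T ::= i T i]
kiiiTiiik ⇒ kiiiiTiiiik   [T ::= i T i]
kiiiiTiiiik ⇒ kiiiifTfiiiik   [T ::= f T f]
kiiiifTfiiiik ⇒ kiiiifkTkfiiiik   [T ::= k T k]
kiiiifkTkfiiiik ⇒ kiiiifkkTkkfiiiik   [T ::= k T k]
kiiiifkkTkkfiiiik ⇒ kiiiifkkiTikkfiiiik   [T ::= i T i]
kiiiifkkiTikkfiiiik ⇒ kiiiifkkiikkfiiiik   [T ::= ε]

T⇒kTk⇒kiTik⇒kiiTiik⇒kiiiTiiik⇒kiiiiTiiiik⇒kiiiifTfiiiik⇒kiiiifkTkfiiiik⇒kiiiifkkTkkfiiiik⇒kiiiifkkiTikkfiiiik⇒kiiiifkkiikkfiiiik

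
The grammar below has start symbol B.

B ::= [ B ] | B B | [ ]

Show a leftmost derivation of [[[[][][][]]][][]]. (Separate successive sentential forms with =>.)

B => [B]   [B ::= [ B ]]
[B] => [BB]   [B ::= B B]
[BB] => [BBB]   [B ::= B B]
[BBB] => [[B]BB]   [B ::= [ B ]]
[[B]BB] => [[[B]]BB]   [B ::= [ B ]]
[[[B]]BB] => [[[BB]]BB]   [B ::= B B]
[[[BB]]BB] => [[[BBB]]BB]   [B ::= B B]
[[[BBB]]BB] => [[[BBBB]]BB]   [B ::= B B]
[[[BBBB]]BB] => [[[[]BBB]]BB]   [B ::= [ ]]
[[[[]BBB]]BB] => [[[[][]BB]]BB]   [B ::= [ ]]
[[[[][]BB]]BB] => [[[[][][]B]]BB]   [B ::= [ ]]
[[[[][][]B]]BB] => [[[[][][][]]]BB]   [B ::= [ ]]
[[[[][][][]]]BB] => [[[[][][][]]][]B]   [B ::= [ ]]
[[[[][][][]]][]B] => [[[[][][][]]][][]]   [B ::= [ ]]

B => [B] => [BB] => [BBB] => [[B]BB] => [[[B]]BB] => [[[BB]]BB] => [[[BBB]]BB] => [[[BBBB]]BB] => [[[[]BBB]]BB] => [[[[][]BB]]BB] => [[[[][][]B]]BB] => [[[[][][][]]]BB] => [[[[][][][]]][]B] => [[[[][][][]]][][]]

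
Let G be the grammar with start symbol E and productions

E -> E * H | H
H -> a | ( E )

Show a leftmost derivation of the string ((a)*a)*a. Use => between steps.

E => E*H => H*H => (E)*H => (E*H)*H => (H*H)*H => ((E)*H)*H => ((H)*H)*H => ((a)*H)*H => ((a)*a)*H => ((a)*a)*a

E => E*H   [E -> E * H]
E*H => H*H   [E -> H]
H*H => (E)*H   [H -> ( E )]
(E)*H => (E*H)*H   [E -> E * H]
(E*H)*H => (H*H)*H   [E -> H]
(H*H)*H => ((E)*H)*H   [H -> ( E )]
((E)*H)*H => ((H)*H)*H   [E -> H]
((H)*H)*H => ((a)*H)*H   [H -> a]
((a)*H)*H => ((a)*a)*H   [H -> a]
((a)*a)*H => ((a)*a)*a   [H -> a]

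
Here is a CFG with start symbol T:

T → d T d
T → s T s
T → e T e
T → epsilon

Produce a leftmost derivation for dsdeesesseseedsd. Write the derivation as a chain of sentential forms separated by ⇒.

T ⇒ dTd   [T → d T d]
dTd ⇒ dsTsd   [T → s T s]
dsTsd ⇒ dsdTdsd   [T → d T d]
dsdTdsd ⇒ dsdeTedsd   [T → e T e]
dsdeTedsd ⇒ dsdeeTeedsd   [T → e T e]
dsdeeTeedsd ⇒ dsdeesTseedsd   [T → s T s]
dsdeesTseedsd ⇒ dsdeeseTeseedsd   [T → e T e]
dsdeeseTeseedsd ⇒ dsdeesesTseseedsd   [T → s T s]
dsdeesesTseseedsd ⇒ dsdeesesseseedsd   [T → epsilon]

T ⇒ dTd ⇒ dsTsd ⇒ dsdTdsd ⇒ dsdeTedsd ⇒ dsdeeTeedsd ⇒ dsdeesTseedsd ⇒ dsdeeseTeseedsd ⇒ dsdeesesTseseedsd ⇒ dsdeesesseseedsd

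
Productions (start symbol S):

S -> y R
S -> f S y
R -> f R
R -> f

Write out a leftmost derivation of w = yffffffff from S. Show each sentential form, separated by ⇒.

S ⇒ yR ⇒ yfR ⇒ yffR ⇒ yfffR ⇒ yffffR ⇒ yfffffR ⇒ yffffffR ⇒ yfffffffR ⇒ yffffffff

S ⇒ yR   [S -> y R]
yR ⇒ yfR   [R -> f R]
yfR ⇒ yffR   [R -> f R]
yffR ⇒ yfffR   [R -> f R]
yfffR ⇒ yffffR   [R -> f R]
yffffR ⇒ yfffffR   [R -> f R]
yfffffR ⇒ yffffffR   [R -> f R]
yffffffR ⇒ yfffffffR   [R -> f R]
yfffffffR ⇒ yffffffff   [R -> f]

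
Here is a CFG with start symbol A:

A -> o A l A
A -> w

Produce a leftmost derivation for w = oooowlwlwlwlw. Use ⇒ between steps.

A ⇒ oAlA   [A -> o A l A]
oAlA ⇒ ooAlAlA   [A -> o A l A]
ooAlAlA ⇒ oooAlAlAlA   [A -> o A l A]
oooAlAlAlA ⇒ ooooAlAlAlAlA   [A -> o A l A]
ooooAlAlAlAlA ⇒ oooowlAlAlAlA   [A -> w]
oooowlAlAlAlA ⇒ oooowlwlAlAlA   [A -> w]
oooowlwlAlAlA ⇒ oooowlwlwlAlA   [A -> w]
oooowlwlwlAlA ⇒ oooowlwlwlwlA   [A -> w]
oooowlwlwlwlA ⇒ oooowlwlwlwlw   [A -> w]

A ⇒ oAlA ⇒ ooAlAlA ⇒ oooAlAlAlA ⇒ ooooAlAlAlAlA ⇒ oooowlAlAlAlA ⇒ oooowlwlAlAlA ⇒ oooowlwlwlAlA ⇒ oooowlwlwlwlA ⇒ oooowlwlwlwlw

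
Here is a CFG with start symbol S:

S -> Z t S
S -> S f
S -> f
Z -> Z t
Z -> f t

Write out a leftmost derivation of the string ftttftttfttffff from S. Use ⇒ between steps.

S⇒ZtS⇒ZttS⇒ftttS⇒ftttZtS⇒ftttZttS⇒ftttftttS⇒ftttftttSf⇒ftttftttSff⇒ftttftttSfff⇒ftttftttZtSfff⇒ftttftttfttSfff⇒ftttftttfttffff

S ⇒ ZtS   [S -> Z t S]
ZtS ⇒ ZttS   [Z -> Z t]
ZttS ⇒ ftttS   [Z -> f t]
ftttS ⇒ ftttZtS   [S -> Z t S]
ftttZtS ⇒ ftttZttS   [Z -> Z t]
ftttZttS ⇒ ftttftttS   [Z -> f t]
ftttftttS ⇒ ftttftttSf   [S -> S f]
ftttftttSf ⇒ ftttftttSff   [S -> S f]
ftttftttSff ⇒ ftttftttSfff   [S -> S f]
ftttftttSfff ⇒ ftttftttZtSfff   [S -> Z t S]
ftttftttZtSfff ⇒ ftttftttfttSfff   [Z -> f t]
ftttftttfttSfff ⇒ ftttftttfttffff   [S -> f]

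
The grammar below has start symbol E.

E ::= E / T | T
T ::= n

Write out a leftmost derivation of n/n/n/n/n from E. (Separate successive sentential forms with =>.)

E => E/T => E/T/T => E/T/T/T => E/T/T/T/T => T/T/T/T/T => n/T/T/T/T => n/n/T/T/T => n/n/n/T/T => n/n/n/n/T => n/n/n/n/n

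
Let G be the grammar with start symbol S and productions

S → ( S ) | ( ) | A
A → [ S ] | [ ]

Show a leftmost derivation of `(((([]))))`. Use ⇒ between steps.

S ⇒ (S) ⇒ ((S)) ⇒ (((S))) ⇒ ((((S)))) ⇒ ((((A)))) ⇒ (((([]))))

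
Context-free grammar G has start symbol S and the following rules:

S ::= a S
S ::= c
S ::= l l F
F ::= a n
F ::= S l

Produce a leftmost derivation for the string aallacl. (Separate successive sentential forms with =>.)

S=>aS=>aaS=>aallF=>aallSl=>aallaSl=>aallacl

S => aS   [S ::= a S]
aS => aaS   [S ::= a S]
aaS => aallF   [S ::= l l F]
aallF => aallSl   [F ::= S l]
aallSl => aallaSl   [S ::= a S]
aallaSl => aallacl   [S ::= c]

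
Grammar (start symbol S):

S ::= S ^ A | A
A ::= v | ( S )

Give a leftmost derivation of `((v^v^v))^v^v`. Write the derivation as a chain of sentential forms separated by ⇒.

S ⇒ S^A   [S ::= S ^ A]
S^A ⇒ S^A^A   [S ::= S ^ A]
S^A^A ⇒ A^A^A   [S ::= A]
A^A^A ⇒ (S)^A^A   [A ::= ( S )]
(S)^A^A ⇒ (A)^A^A   [S ::= A]
(A)^A^A ⇒ ((S))^A^A   [A ::= ( S )]
((S))^A^A ⇒ ((S^A))^A^A   [S ::= S ^ A]
((S^A))^A^A ⇒ ((S^A^A))^A^A   [S ::= S ^ A]
((S^A^A))^A^A ⇒ ((A^A^A))^A^A   [S ::= A]
((A^A^A))^A^A ⇒ ((v^A^A))^A^A   [A ::= v]
((v^A^A))^A^A ⇒ ((v^v^A))^A^A   [A ::= v]
((v^v^A))^A^A ⇒ ((v^v^v))^A^A   [A ::= v]
((v^v^v))^A^A ⇒ ((v^v^v))^v^A   [A ::= v]
((v^v^v))^v^A ⇒ ((v^v^v))^v^v   [A ::= v]

S⇒S^A⇒S^A^A⇒A^A^A⇒(S)^A^A⇒(A)^A^A⇒((S))^A^A⇒((S^A))^A^A⇒((S^A^A))^A^A⇒((A^A^A))^A^A⇒((v^A^A))^A^A⇒((v^v^A))^A^A⇒((v^v^v))^A^A⇒((v^v^v))^v^A⇒((v^v^v))^v^v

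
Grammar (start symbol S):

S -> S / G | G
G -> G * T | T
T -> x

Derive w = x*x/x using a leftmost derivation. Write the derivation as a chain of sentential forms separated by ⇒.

S ⇒ S/G ⇒ G/G ⇒ G*T/G ⇒ T*T/G ⇒ x*T/G ⇒ x*x/G ⇒ x*x/T ⇒ x*x/x

S ⇒ S/G   [S -> S / G]
S/G ⇒ G/G   [S -> G]
G/G ⇒ G*T/G   [G -> G * T]
G*T/G ⇒ T*T/G   [G -> T]
T*T/G ⇒ x*T/G   [T -> x]
x*T/G ⇒ x*x/G   [T -> x]
x*x/G ⇒ x*x/T   [G -> T]
x*x/T ⇒ x*x/x   [T -> x]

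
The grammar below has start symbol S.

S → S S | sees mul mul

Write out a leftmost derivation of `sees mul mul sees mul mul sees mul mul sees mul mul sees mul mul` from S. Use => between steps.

S => S S => S S S => sees mul mul S S => sees mul mul S S S => sees mul mul sees mul mul S S => sees mul mul sees mul mul sees mul mul S => sees mul mul sees mul mul sees mul mul S S => sees mul mul sees mul mul sees mul mul sees mul mul S => sees mul mul sees mul mul sees mul mul sees mul mul sees mul mul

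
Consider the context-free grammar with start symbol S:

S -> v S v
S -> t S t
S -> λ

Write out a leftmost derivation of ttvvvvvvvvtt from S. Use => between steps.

S => tSt   [S -> t S t]
tSt => ttStt   [S -> t S t]
ttStt => ttvSvtt   [S -> v S v]
ttvSvtt => ttvvSvvtt   [S -> v S v]
ttvvSvvtt => ttvvvSvvvtt   [S -> v S v]
ttvvvSvvvtt => ttvvvvSvvvvtt   [S -> v S v]
ttvvvvSvvvvtt => ttvvvvvvvvtt   [S -> λ]

S=>tSt=>ttStt=>ttvSvtt=>ttvvSvvtt=>ttvvvSvvvtt=>ttvvvvSvvvvtt=>ttvvvvvvvvtt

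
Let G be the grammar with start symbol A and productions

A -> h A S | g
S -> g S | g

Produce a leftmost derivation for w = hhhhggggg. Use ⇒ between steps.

A ⇒ hAS ⇒ hhASS ⇒ hhhASSS ⇒ hhhhASSSS ⇒ hhhhgSSSS ⇒ hhhhggSSS ⇒ hhhhgggSS ⇒ hhhhggggS ⇒ hhhhggggg

A ⇒ hAS   [A -> h A S]
hAS ⇒ hhASS   [A -> h A S]
hhASS ⇒ hhhASSS   [A -> h A S]
hhhASSS ⇒ hhhhASSSS   [A -> h A S]
hhhhASSSS ⇒ hhhhgSSSS   [A -> g]
hhhhgSSSS ⇒ hhhhggSSS   [S -> g]
hhhhggSSS ⇒ hhhhgggSS   [S -> g]
hhhhgggSS ⇒ hhhhggggS   [S -> g]
hhhhggggS ⇒ hhhhggggg   [S -> g]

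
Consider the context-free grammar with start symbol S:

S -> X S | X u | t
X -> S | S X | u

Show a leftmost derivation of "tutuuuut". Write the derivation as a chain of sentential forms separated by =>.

S => XS => SS => XuS => SXuS => XuXuS => SXuXuS => XSXuXuS => SXSXuXuS => tXSXuXuS => tuSXuXuS => tutXuXuS => tutuuXuS => tutuuuuS => tutuuuut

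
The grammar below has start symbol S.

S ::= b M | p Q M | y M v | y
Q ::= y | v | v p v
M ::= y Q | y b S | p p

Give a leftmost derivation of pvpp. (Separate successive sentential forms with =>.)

S => pQM => pvM => pvpp

S => pQM   [S ::= p Q M]
pQM => pvM   [Q ::= v]
pvM => pvpp   [M ::= p p]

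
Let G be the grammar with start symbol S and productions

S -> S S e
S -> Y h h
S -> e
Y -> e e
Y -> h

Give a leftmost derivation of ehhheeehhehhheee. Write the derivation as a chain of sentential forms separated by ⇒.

S ⇒ SSe ⇒ SSeSe ⇒ SSeSeSe ⇒ SSeSeSeSe ⇒ eSeSeSeSe ⇒ eYhheSeSeSe ⇒ ehhheSeSeSe ⇒ ehhheYhheSeSe ⇒ ehhheeehheSeSe ⇒ ehhheeehheYhheSe ⇒ ehhheeehhehhheSe ⇒ ehhheeehhehhheee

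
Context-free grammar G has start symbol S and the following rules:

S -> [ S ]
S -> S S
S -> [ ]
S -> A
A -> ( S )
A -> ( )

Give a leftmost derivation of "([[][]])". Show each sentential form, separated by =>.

S => A => (S) => ([S]) => ([SS]) => ([[]S]) => ([[][]])

S => A   [S -> A]
A => (S)   [A -> ( S )]
(S) => ([S])   [S -> [ S ]]
([S]) => ([SS])   [S -> S S]
([SS]) => ([[]S])   [S -> [ ]]
([[]S]) => ([[][]])   [S -> [ ]]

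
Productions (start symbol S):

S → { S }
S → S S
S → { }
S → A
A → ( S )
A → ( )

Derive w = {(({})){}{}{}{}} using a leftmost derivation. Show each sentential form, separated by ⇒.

S ⇒ {S}   [S → { S }]
{S} ⇒ {SS}   [S → S S]
{SS} ⇒ {SSS}   [S → S S]
{SSS} ⇒ {SSSS}   [S → S S]
{SSSS} ⇒ {SSSSS}   [S → S S]
{SSSSS} ⇒ {ASSSS}   [S → A]
{ASSSS} ⇒ {(S)SSSS}   [A → ( S )]
{(S)SSSS} ⇒ {(A)SSSS}   [S → A]
{(A)SSSS} ⇒ {((S))SSSS}   [A → ( S )]
{((S))SSSS} ⇒ {(({}))SSSS}   [S → { }]
{(({}))SSSS} ⇒ {(({})){}SSS}   [S → { }]
{(({})){}SSS} ⇒ {(({})){}{}SS}   [S → { }]
{(({})){}{}SS} ⇒ {(({})){}{}{}S}   [S → { }]
{(({})){}{}{}S} ⇒ {(({})){}{}{}{}}   [S → { }]

S ⇒ {S} ⇒ {SS} ⇒ {SSS} ⇒ {SSSS} ⇒ {SSSSS} ⇒ {ASSSS} ⇒ {(S)SSSS} ⇒ {(A)SSSS} ⇒ {((S))SSSS} ⇒ {(({}))SSSS} ⇒ {(({})){}SSS} ⇒ {(({})){}{}SS} ⇒ {(({})){}{}{}S} ⇒ {(({})){}{}{}{}}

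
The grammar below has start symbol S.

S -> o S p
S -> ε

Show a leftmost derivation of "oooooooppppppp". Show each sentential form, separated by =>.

S => oSp => ooSpp => oooSppp => ooooSpppp => oooooSppppp => ooooooSpppppp => oooooooSppppppp => oooooooppppppp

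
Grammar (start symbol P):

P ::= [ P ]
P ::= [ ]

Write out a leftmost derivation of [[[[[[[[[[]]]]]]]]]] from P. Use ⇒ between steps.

P ⇒ [P] ⇒ [[P]] ⇒ [[[P]]] ⇒ [[[[P]]]] ⇒ [[[[[P]]]]] ⇒ [[[[[[P]]]]]] ⇒ [[[[[[[P]]]]]]] ⇒ [[[[[[[[P]]]]]]]] ⇒ [[[[[[[[[P]]]]]]]]] ⇒ [[[[[[[[[[]]]]]]]]]]

P ⇒ [P]   [P ::= [ P ]]
[P] ⇒ [[P]]   [P ::= [ P ]]
[[P]] ⇒ [[[P]]]   [P ::= [ P ]]
[[[P]]] ⇒ [[[[P]]]]   [P ::= [ P ]]
[[[[P]]]] ⇒ [[[[[P]]]]]   [P ::= [ P ]]
[[[[[P]]]]] ⇒ [[[[[[P]]]]]]   [P ::= [ P ]]
[[[[[[P]]]]]] ⇒ [[[[[[[P]]]]]]]   [P ::= [ P ]]
[[[[[[[P]]]]]]] ⇒ [[[[[[[[P]]]]]]]]   [P ::= [ P ]]
[[[[[[[[P]]]]]]]] ⇒ [[[[[[[[[P]]]]]]]]]   [P ::= [ P ]]
[[[[[[[[[P]]]]]]]]] ⇒ [[[[[[[[[[]]]]]]]]]]   [P ::= [ ]]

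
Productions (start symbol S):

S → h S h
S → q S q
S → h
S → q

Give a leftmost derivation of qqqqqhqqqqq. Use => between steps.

S => qSq   [S → q S q]
qSq => qqSqq   [S → q S q]
qqSqq => qqqSqqq   [S → q S q]
qqqSqqq => qqqqSqqqq   [S → q S q]
qqqqSqqqq => qqqqqSqqqqq   [S → q S q]
qqqqqSqqqqq => qqqqqhqqqqq   [S → h]

S => qSq => qqSqq => qqqSqqq => qqqqSqqqq => qqqqqSqqqqq => qqqqqhqqqqq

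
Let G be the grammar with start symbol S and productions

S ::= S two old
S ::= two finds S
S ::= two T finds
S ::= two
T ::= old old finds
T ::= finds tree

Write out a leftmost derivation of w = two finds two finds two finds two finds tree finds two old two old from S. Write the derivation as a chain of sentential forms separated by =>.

S => two finds S => two finds S two old => two finds two finds S two old => two finds two finds two finds S two old => two finds two finds two finds S two old two old => two finds two finds two finds two T finds two old two old => two finds two finds two finds two finds tree finds two old two old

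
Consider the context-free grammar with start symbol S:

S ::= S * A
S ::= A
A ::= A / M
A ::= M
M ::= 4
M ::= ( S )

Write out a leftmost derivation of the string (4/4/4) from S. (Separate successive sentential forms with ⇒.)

S ⇒ A   [S ::= A]
A ⇒ M   [A ::= M]
M ⇒ (S)   [M ::= ( S )]
(S) ⇒ (A)   [S ::= A]
(A) ⇒ (A/M)   [A ::= A / M]
(A/M) ⇒ (A/M/M)   [A ::= A / M]
(A/M/M) ⇒ (M/M/M)   [A ::= M]
(M/M/M) ⇒ (4/M/M)   [M ::= 4]
(4/M/M) ⇒ (4/4/M)   [M ::= 4]
(4/4/M) ⇒ (4/4/4)   [M ::= 4]

S ⇒ A ⇒ M ⇒ (S) ⇒ (A) ⇒ (A/M) ⇒ (A/M/M) ⇒ (M/M/M) ⇒ (4/M/M) ⇒ (4/4/M) ⇒ (4/4/4)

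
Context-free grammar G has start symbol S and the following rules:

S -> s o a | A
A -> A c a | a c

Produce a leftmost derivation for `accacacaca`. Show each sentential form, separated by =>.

S=>A=>Aca=>Acaca=>Acacaca=>Acacacaca=>accacacaca

S => A   [S -> A]
A => Aca   [A -> A c a]
Aca => Acaca   [A -> A c a]
Acaca => Acacaca   [A -> A c a]
Acacaca => Acacacaca   [A -> A c a]
Acacacaca => accacacaca   [A -> a c]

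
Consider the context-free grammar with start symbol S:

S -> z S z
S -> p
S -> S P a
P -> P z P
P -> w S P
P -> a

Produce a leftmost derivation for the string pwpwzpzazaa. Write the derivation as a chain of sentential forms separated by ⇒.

S⇒SPa⇒pPa⇒pwSPa⇒pwpPa⇒pwpPzPa⇒pwpwSPzPa⇒pwpwzSzPzPa⇒pwpwzpzPzPa⇒pwpwzpzazPa⇒pwpwzpzazaa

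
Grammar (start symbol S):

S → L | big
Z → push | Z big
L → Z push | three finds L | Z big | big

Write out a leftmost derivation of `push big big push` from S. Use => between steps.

S => L => Z push => Z big push => Z big big push => push big big push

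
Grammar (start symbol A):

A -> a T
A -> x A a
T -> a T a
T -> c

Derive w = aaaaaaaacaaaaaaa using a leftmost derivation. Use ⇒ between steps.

A ⇒ aT ⇒ aaTa ⇒ aaaTaa ⇒ aaaaTaaa ⇒ aaaaaTaaaa ⇒ aaaaaaTaaaaa ⇒ aaaaaaaTaaaaaa ⇒ aaaaaaaaTaaaaaaa ⇒ aaaaaaaacaaaaaaa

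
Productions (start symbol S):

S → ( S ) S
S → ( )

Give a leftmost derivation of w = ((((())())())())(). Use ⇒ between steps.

S ⇒ (S)S   [S → ( S ) S]
(S)S ⇒ ((S)S)S   [S → ( S ) S]
((S)S)S ⇒ (((S)S)S)S   [S → ( S ) S]
(((S)S)S)S ⇒ ((((S)S)S)S)S   [S → ( S ) S]
((((S)S)S)S)S ⇒ ((((())S)S)S)S   [S → ( )]
((((())S)S)S)S ⇒ ((((())())S)S)S   [S → ( )]
((((())())S)S)S ⇒ ((((())())())S)S   [S → ( )]
((((())())())S)S ⇒ ((((())())())())S   [S → ( )]
((((())())())())S ⇒ ((((())())())())()   [S → ( )]

S ⇒ (S)S ⇒ ((S)S)S ⇒ (((S)S)S)S ⇒ ((((S)S)S)S)S ⇒ ((((())S)S)S)S ⇒ ((((())())S)S)S ⇒ ((((())())())S)S ⇒ ((((())())())())S ⇒ ((((())())())())()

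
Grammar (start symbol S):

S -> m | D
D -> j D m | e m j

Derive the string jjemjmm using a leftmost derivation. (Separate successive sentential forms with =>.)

S => D   [S -> D]
D => jDm   [D -> j D m]
jDm => jjDmm   [D -> j D m]
jjDmm => jjemjmm   [D -> e m j]

S => D => jDm => jjDmm => jjemjmm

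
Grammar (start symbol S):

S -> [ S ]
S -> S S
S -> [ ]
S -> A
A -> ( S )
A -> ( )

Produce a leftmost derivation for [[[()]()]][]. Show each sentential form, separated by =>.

S=>SS=>[S]S=>[[S]]S=>[[SS]]S=>[[[S]S]]S=>[[[A]S]]S=>[[[()]S]]S=>[[[()]A]]S=>[[[()]()]]S=>[[[()]()]][]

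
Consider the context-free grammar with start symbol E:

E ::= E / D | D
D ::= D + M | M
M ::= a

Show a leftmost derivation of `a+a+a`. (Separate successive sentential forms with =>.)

E => D   [E ::= D]
D => D+M   [D ::= D + M]
D+M => D+M+M   [D ::= D + M]
D+M+M => M+M+M   [D ::= M]
M+M+M => a+M+M   [M ::= a]
a+M+M => a+a+M   [M ::= a]
a+a+M => a+a+a   [M ::= a]

E => D => D+M => D+M+M => M+M+M => a+M+M => a+a+M => a+a+a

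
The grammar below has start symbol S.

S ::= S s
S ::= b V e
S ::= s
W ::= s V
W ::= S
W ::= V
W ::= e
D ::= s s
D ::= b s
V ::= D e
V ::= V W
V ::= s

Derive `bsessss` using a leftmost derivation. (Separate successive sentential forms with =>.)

S => Ss => Sss => Ssss => Sssss => bVessss => bsessss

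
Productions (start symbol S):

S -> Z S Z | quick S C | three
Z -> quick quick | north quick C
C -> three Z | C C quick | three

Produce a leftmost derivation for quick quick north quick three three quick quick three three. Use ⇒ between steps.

S ⇒ quick S C ⇒ quick quick S C C ⇒ quick quick Z S Z C C ⇒ quick quick north quick C S Z C C ⇒ quick quick north quick three S Z C C ⇒ quick quick north quick three three Z C C ⇒ quick quick north quick three three quick quick C C ⇒ quick quick north quick three three quick quick three C ⇒ quick quick north quick three three quick quick three three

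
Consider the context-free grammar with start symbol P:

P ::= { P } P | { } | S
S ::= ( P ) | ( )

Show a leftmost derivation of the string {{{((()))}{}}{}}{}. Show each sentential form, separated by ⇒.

P ⇒ {P}P   [P ::= { P } P]
{P}P ⇒ {{P}P}P   [P ::= { P } P]
{{P}P}P ⇒ {{{P}P}P}P   [P ::= { P } P]
{{{P}P}P}P ⇒ {{{S}P}P}P   [P ::= S]
{{{S}P}P}P ⇒ {{{(P)}P}P}P   [S ::= ( P )]
{{{(P)}P}P}P ⇒ {{{(S)}P}P}P   [P ::= S]
{{{(S)}P}P}P ⇒ {{{((P))}P}P}P   [S ::= ( P )]
{{{((P))}P}P}P ⇒ {{{((S))}P}P}P   [P ::= S]
{{{((S))}P}P}P ⇒ {{{((()))}P}P}P   [S ::= ( )]
{{{((()))}P}P}P ⇒ {{{((()))}{}}P}P   [P ::= { }]
{{{((()))}{}}P}P ⇒ {{{((()))}{}}{}}P   [P ::= { }]
{{{((()))}{}}{}}P ⇒ {{{((()))}{}}{}}{}   [P ::= { }]

P ⇒ {P}P ⇒ {{P}P}P ⇒ {{{P}P}P}P ⇒ {{{S}P}P}P ⇒ {{{(P)}P}P}P ⇒ {{{(S)}P}P}P ⇒ {{{((P))}P}P}P ⇒ {{{((S))}P}P}P ⇒ {{{((()))}P}P}P ⇒ {{{((()))}{}}P}P ⇒ {{{((()))}{}}{}}P ⇒ {{{((()))}{}}{}}{}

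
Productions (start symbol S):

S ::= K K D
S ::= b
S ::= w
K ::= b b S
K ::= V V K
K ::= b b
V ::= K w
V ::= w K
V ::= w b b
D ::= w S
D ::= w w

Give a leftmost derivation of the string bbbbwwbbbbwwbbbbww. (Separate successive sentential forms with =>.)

S => KKD => bbKD => bbVVKD => bbKwVKD => bbVVKwVKD => bbKwVKwVKD => bbbbwVKwVKD => bbbbwwbbKwVKD => bbbbwwbbbbwVKD => bbbbwwbbbbwwbbKD => bbbbwwbbbbwwbbbbD => bbbbwwbbbbwwbbbbww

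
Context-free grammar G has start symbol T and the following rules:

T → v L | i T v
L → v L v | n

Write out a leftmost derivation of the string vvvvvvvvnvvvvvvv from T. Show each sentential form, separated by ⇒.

T ⇒ vL ⇒ vvLv ⇒ vvvLvv ⇒ vvvvLvvv ⇒ vvvvvLvvvv ⇒ vvvvvvLvvvvv ⇒ vvvvvvvLvvvvvv ⇒ vvvvvvvvLvvvvvvv ⇒ vvvvvvvvnvvvvvvv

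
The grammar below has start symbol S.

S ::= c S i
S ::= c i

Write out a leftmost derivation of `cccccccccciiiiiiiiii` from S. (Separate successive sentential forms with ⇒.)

S⇒cSi⇒ccSii⇒cccSiii⇒ccccSiiii⇒cccccSiiiii⇒ccccccSiiiiii⇒cccccccSiiiiiii⇒ccccccccSiiiiiiii⇒cccccccccSiiiiiiiii⇒cccccccccciiiiiiiiii

S ⇒ cSi   [S ::= c S i]
cSi ⇒ ccSii   [S ::= c S i]
ccSii ⇒ cccSiii   [S ::= c S i]
cccSiii ⇒ ccccSiiii   [S ::= c S i]
ccccSiiii ⇒ cccccSiiiii   [S ::= c S i]
cccccSiiiii ⇒ ccccccSiiiiii   [S ::= c S i]
ccccccSiiiiii ⇒ cccccccSiiiiiii   [S ::= c S i]
cccccccSiiiiiii ⇒ ccccccccSiiiiiiii   [S ::= c S i]
ccccccccSiiiiiiii ⇒ cccccccccSiiiiiiiii   [S ::= c S i]
cccccccccSiiiiiiiii ⇒ cccccccccciiiiiiiiii   [S ::= c i]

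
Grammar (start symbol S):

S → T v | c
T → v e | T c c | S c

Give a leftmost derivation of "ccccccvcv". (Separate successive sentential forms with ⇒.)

S ⇒ Tv ⇒ Scv ⇒ Tvcv ⇒ Tccvcv ⇒ Tccccvcv ⇒ Scccccvcv ⇒ ccccccvcv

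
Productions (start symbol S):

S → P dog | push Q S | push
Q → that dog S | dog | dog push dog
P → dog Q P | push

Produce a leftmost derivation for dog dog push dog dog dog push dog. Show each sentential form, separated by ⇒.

S ⇒ P dog ⇒ dog Q P dog ⇒ dog dog push dog P dog ⇒ dog dog push dog dog Q P dog ⇒ dog dog push dog dog dog P dog ⇒ dog dog push dog dog dog push dog

S ⇒ P dog   [S → P dog]
P dog ⇒ dog Q P dog   [P → dog Q P]
dog Q P dog ⇒ dog dog push dog P dog   [Q → dog push dog]
dog dog push dog P dog ⇒ dog dog push dog dog Q P dog   [P → dog Q P]
dog dog push dog dog Q P dog ⇒ dog dog push dog dog dog P dog   [Q → dog]
dog dog push dog dog dog P dog ⇒ dog dog push dog dog dog push dog   [P → push]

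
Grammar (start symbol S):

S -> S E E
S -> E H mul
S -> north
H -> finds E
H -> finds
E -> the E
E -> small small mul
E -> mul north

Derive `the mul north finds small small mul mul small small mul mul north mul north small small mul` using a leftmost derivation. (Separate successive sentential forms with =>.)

S => S E E => S E E E E => E H mul E E E E => the E H mul E E E E => the mul north H mul E E E E => the mul north finds E mul E E E E => the mul north finds small small mul mul E E E E => the mul north finds small small mul mul small small mul E E E => the mul north finds small small mul mul small small mul mul north E E => the mul north finds small small mul mul small small mul mul north mul north E => the mul north finds small small mul mul small small mul mul north mul north small small mul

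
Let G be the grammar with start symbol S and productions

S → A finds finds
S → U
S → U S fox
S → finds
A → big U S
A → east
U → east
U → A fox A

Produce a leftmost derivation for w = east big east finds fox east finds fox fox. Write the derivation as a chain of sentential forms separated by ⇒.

S ⇒ U S fox   [S → U S fox]
U S fox ⇒ east S fox   [U → east]
east S fox ⇒ east U S fox fox   [S → U S fox]
east U S fox fox ⇒ east A fox A S fox fox   [U → A fox A]
east A fox A S fox fox ⇒ east big U S fox A S fox fox   [A → big U S]
east big U S fox A S fox fox ⇒ east big east S fox A S fox fox   [U → east]
east big east S fox A S fox fox ⇒ east big east finds fox A S fox fox   [S → finds]
east big east finds fox A S fox fox ⇒ east big east finds fox east S fox fox   [A → east]
east big east finds fox east S fox fox ⇒ east big east finds fox east finds fox fox   [S → finds]

S ⇒ U S fox ⇒ east S fox ⇒ east U S fox fox ⇒ east A fox A S fox fox ⇒ east big U S fox A S fox fox ⇒ east big east S fox A S fox fox ⇒ east big east finds fox A S fox fox ⇒ east big east finds fox east S fox fox ⇒ east big east finds fox east finds fox fox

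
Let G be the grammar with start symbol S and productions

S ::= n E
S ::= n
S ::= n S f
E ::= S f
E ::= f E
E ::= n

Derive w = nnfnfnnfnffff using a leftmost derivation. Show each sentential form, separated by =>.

S => nE => nSf => nnEf => nnfEf => nnfSff => nnfnEff => nnfnfEff => nnfnfSfff => nnfnfnSffff => nnfnfnnEffff => nnfnfnnfEffff => nnfnfnnfnffff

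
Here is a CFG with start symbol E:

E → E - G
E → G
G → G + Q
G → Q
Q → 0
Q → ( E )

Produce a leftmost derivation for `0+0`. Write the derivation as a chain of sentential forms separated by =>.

E => G => G+Q => Q+Q => 0+Q => 0+0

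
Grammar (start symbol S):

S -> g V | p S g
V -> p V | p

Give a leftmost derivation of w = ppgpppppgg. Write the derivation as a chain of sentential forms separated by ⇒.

S ⇒ pSg ⇒ ppSgg ⇒ ppgVgg ⇒ ppgpVgg ⇒ ppgppVgg ⇒ ppgpppVgg ⇒ ppgppppVgg ⇒ ppgpppppgg

S ⇒ pSg   [S -> p S g]
pSg ⇒ ppSgg   [S -> p S g]
ppSgg ⇒ ppgVgg   [S -> g V]
ppgVgg ⇒ ppgpVgg   [V -> p V]
ppgpVgg ⇒ ppgppVgg   [V -> p V]
ppgppVgg ⇒ ppgpppVgg   [V -> p V]
ppgpppVgg ⇒ ppgppppVgg   [V -> p V]
ppgppppVgg ⇒ ppgpppppgg   [V -> p]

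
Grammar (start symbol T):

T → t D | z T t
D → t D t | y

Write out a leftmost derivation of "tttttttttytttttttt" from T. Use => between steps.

T=>tD=>ttDt=>tttDtt=>ttttDttt=>tttttDtttt=>ttttttDttttt=>tttttttDtttttt=>ttttttttDttttttt=>tttttttttDtttttttt=>tttttttttytttttttt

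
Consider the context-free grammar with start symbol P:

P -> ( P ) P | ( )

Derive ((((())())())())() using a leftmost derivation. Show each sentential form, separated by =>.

P => (P)P   [P -> ( P ) P]
(P)P => ((P)P)P   [P -> ( P ) P]
((P)P)P => (((P)P)P)P   [P -> ( P ) P]
(((P)P)P)P => ((((P)P)P)P)P   [P -> ( P ) P]
((((P)P)P)P)P => ((((())P)P)P)P   [P -> ( )]
((((())P)P)P)P => ((((())())P)P)P   [P -> ( )]
((((())())P)P)P => ((((())())())P)P   [P -> ( )]
((((())())())P)P => ((((())())())())P   [P -> ( )]
((((())())())())P => ((((())())())())()   [P -> ( )]

P => (P)P => ((P)P)P => (((P)P)P)P => ((((P)P)P)P)P => ((((())P)P)P)P => ((((())())P)P)P => ((((())())())P)P => ((((())())())())P => ((((())())())())()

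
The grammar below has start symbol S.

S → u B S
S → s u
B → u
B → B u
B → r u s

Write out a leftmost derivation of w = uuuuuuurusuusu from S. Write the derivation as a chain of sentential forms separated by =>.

S => uBS => uBuS => uuuS => uuuuBS => uuuuBuS => uuuuuuS => uuuuuuuBS => uuuuuuurusS => uuuuuuurusuBS => uuuuuuurusuuS => uuuuuuurusuusu

S => uBS   [S → u B S]
uBS => uBuS   [B → B u]
uBuS => uuuS   [B → u]
uuuS => uuuuBS   [S → u B S]
uuuuBS => uuuuBuS   [B → B u]
uuuuBuS => uuuuuuS   [B → u]
uuuuuuS => uuuuuuuBS   [S → u B S]
uuuuuuuBS => uuuuuuurusS   [B → r u s]
uuuuuuurusS => uuuuuuurusuBS   [S → u B S]
uuuuuuurusuBS => uuuuuuurusuuS   [B → u]
uuuuuuurusuuS => uuuuuuurusuusu   [S → s u]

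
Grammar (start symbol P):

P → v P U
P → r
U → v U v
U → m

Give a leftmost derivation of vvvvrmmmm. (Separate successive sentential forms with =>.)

P => vPU   [P → v P U]
vPU => vvPUU   [P → v P U]
vvPUU => vvvPUUU   [P → v P U]
vvvPUUU => vvvvPUUUU   [P → v P U]
vvvvPUUUU => vvvvrUUUU   [P → r]
vvvvrUUUU => vvvvrmUUU   [U → m]
vvvvrmUUU => vvvvrmmUU   [U → m]
vvvvrmmUU => vvvvrmmmU   [U → m]
vvvvrmmmU => vvvvrmmmm   [U → m]

P=>vPU=>vvPUU=>vvvPUUU=>vvvvPUUUU=>vvvvrUUUU=>vvvvrmUUU=>vvvvrmmUU=>vvvvrmmmU=>vvvvrmmmm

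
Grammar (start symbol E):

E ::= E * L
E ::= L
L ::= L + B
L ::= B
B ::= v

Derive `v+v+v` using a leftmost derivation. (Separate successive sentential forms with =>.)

E=>L=>L+B=>L+B+B=>B+B+B=>v+B+B=>v+v+B=>v+v+v

E => L   [E ::= L]
L => L+B   [L ::= L + B]
L+B => L+B+B   [L ::= L + B]
L+B+B => B+B+B   [L ::= B]
B+B+B => v+B+B   [B ::= v]
v+B+B => v+v+B   [B ::= v]
v+v+B => v+v+v   [B ::= v]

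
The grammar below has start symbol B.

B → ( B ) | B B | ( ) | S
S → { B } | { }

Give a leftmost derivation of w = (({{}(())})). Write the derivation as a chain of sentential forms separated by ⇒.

B ⇒ (B) ⇒ ((B)) ⇒ ((S)) ⇒ (({B})) ⇒ (({BB})) ⇒ (({SB})) ⇒ (({{}B})) ⇒ (({{}(B)})) ⇒ (({{}(())}))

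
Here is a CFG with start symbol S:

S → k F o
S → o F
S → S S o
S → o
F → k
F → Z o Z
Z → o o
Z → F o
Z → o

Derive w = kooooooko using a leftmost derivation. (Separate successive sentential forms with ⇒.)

S ⇒ SSo   [S → S S o]
SSo ⇒ kFoSo   [S → k F o]
kFoSo ⇒ kZoZoSo   [F → Z o Z]
kZoZoSo ⇒ koooZoSo   [Z → o o]
koooZoSo ⇒ koooooSo   [Z → o]
koooooSo ⇒ kooooooFo   [S → o F]
kooooooFo ⇒ kooooooko   [F → k]

S ⇒ SSo ⇒ kFoSo ⇒ kZoZoSo ⇒ koooZoSo ⇒ koooooSo ⇒ kooooooFo ⇒ kooooooko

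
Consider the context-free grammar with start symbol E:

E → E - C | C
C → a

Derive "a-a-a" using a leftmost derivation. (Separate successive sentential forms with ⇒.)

E ⇒ E-C   [E → E - C]
E-C ⇒ E-C-C   [E → E - C]
E-C-C ⇒ C-C-C   [E → C]
C-C-C ⇒ a-C-C   [C → a]
a-C-C ⇒ a-a-C   [C → a]
a-a-C ⇒ a-a-a   [C → a]

E ⇒ E-C ⇒ E-C-C ⇒ C-C-C ⇒ a-C-C ⇒ a-a-C ⇒ a-a-a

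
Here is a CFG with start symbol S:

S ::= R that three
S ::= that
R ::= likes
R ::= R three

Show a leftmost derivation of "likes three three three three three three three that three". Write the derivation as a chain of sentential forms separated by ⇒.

S ⇒ R that three ⇒ R three that three ⇒ R three three that three ⇒ R three three three that three ⇒ R three three three three that three ⇒ R three three three three three that three ⇒ R three three three three three three that three ⇒ R three three three three three three three that three ⇒ likes three three three three three three three that three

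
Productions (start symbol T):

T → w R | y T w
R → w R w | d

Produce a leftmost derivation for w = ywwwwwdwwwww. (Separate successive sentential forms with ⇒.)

T ⇒ yTw ⇒ ywRw ⇒ ywwRww ⇒ ywwwRwww ⇒ ywwwwRwwww ⇒ ywwwwwRwwwww ⇒ ywwwwwdwwwww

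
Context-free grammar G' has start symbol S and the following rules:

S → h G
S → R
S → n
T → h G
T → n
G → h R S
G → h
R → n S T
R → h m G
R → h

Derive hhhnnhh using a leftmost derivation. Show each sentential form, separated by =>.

S => hG   [S → h G]
hG => hhRS   [G → h R S]
hhRS => hhhS   [R → h]
hhhS => hhhR   [S → R]
hhhR => hhhnST   [R → n S T]
hhhnST => hhhnnT   [S → n]
hhhnnT => hhhnnhG   [T → h G]
hhhnnhG => hhhnnhh   [G → h]

S => hG => hhRS => hhhS => hhhR => hhhnST => hhhnnT => hhhnnhG => hhhnnhh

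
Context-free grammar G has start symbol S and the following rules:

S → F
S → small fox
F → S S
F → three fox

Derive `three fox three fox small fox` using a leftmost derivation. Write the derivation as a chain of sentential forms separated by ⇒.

S ⇒ F   [S → F]
F ⇒ S S   [F → S S]
S S ⇒ F S   [S → F]
F S ⇒ S S S   [F → S S]
S S S ⇒ F S S   [S → F]
F S S ⇒ three fox S S   [F → three fox]
three fox S S ⇒ three fox F S   [S → F]
three fox F S ⇒ three fox three fox S   [F → three fox]
three fox three fox S ⇒ three fox three fox small fox   [S → small fox]

S ⇒ F ⇒ S S ⇒ F S ⇒ S S S ⇒ F S S ⇒ three fox S S ⇒ three fox F S ⇒ three fox three fox S ⇒ three fox three fox small fox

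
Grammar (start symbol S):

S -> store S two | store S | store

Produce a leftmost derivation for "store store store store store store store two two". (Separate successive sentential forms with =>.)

S => store S two => store store S two => store store store S two => store store store store S two => store store store store store S two two => store store store store store store S two two => store store store store store store store two two

S => store S two   [S -> store S two]
store S two => store store S two   [S -> store S]
store store S two => store store store S two   [S -> store S]
store store store S two => store store store store S two   [S -> store S]
store store store store S two => store store store store store S two two   [S -> store S two]
store store store store store S two two => store store store store store store S two two   [S -> store S]
store store store store store store S two two => store store store store store store store two two   [S -> store]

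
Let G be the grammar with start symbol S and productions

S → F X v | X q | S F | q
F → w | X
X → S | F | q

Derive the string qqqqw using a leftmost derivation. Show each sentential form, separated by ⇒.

S ⇒ SF ⇒ qF ⇒ qX ⇒ qS ⇒ qSF ⇒ qSFF ⇒ qqFF ⇒ qqXF ⇒ qqSF ⇒ qqXqF ⇒ qqqqF ⇒ qqqqw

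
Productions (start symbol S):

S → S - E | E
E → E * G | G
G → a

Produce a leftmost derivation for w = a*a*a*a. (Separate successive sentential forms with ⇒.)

S ⇒ E   [S → E]
E ⇒ E*G   [E → E * G]
E*G ⇒ E*G*G   [E → E * G]
E*G*G ⇒ E*G*G*G   [E → E * G]
E*G*G*G ⇒ G*G*G*G   [E → G]
G*G*G*G ⇒ a*G*G*G   [G → a]
a*G*G*G ⇒ a*a*G*G   [G → a]
a*a*G*G ⇒ a*a*a*G   [G → a]
a*a*a*G ⇒ a*a*a*a   [G → a]

S⇒E⇒E*G⇒E*G*G⇒E*G*G*G⇒G*G*G*G⇒a*G*G*G⇒a*a*G*G⇒a*a*a*G⇒a*a*a*a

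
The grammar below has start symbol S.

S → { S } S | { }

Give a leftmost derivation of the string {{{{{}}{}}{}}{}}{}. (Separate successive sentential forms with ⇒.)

S ⇒ {S}S   [S → { S } S]
{S}S ⇒ {{S}S}S   [S → { S } S]
{{S}S}S ⇒ {{{S}S}S}S   [S → { S } S]
{{{S}S}S}S ⇒ {{{{S}S}S}S}S   [S → { S } S]
{{{{S}S}S}S}S ⇒ {{{{{}}S}S}S}S   [S → { }]
{{{{{}}S}S}S}S ⇒ {{{{{}}{}}S}S}S   [S → { }]
{{{{{}}{}}S}S}S ⇒ {{{{{}}{}}{}}S}S   [S → { }]
{{{{{}}{}}{}}S}S ⇒ {{{{{}}{}}{}}{}}S   [S → { }]
{{{{{}}{}}{}}{}}S ⇒ {{{{{}}{}}{}}{}}{}   [S → { }]

S ⇒ {S}S ⇒ {{S}S}S ⇒ {{{S}S}S}S ⇒ {{{{S}S}S}S}S ⇒ {{{{{}}S}S}S}S ⇒ {{{{{}}{}}S}S}S ⇒ {{{{{}}{}}{}}S}S ⇒ {{{{{}}{}}{}}{}}S ⇒ {{{{{}}{}}{}}{}}{}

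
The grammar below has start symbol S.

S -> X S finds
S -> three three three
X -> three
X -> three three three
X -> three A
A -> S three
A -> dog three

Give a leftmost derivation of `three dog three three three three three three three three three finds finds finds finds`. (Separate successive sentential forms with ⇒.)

S ⇒ X S finds ⇒ three A S finds ⇒ three dog three S finds ⇒ three dog three X S finds finds ⇒ three dog three three three three S finds finds ⇒ three dog three three three three X S finds finds finds ⇒ three dog three three three three three S finds finds finds ⇒ three dog three three three three three X S finds finds finds finds ⇒ three dog three three three three three three S finds finds finds finds ⇒ three dog three three three three three three three three three finds finds finds finds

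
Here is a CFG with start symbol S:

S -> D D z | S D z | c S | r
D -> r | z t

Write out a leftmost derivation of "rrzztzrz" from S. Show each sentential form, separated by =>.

S => SDz   [S -> S D z]
SDz => SDzDz   [S -> S D z]
SDzDz => DDzDzDz   [S -> D D z]
DDzDzDz => rDzDzDz   [D -> r]
rDzDzDz => rrzDzDz   [D -> r]
rrzDzDz => rrzztzDz   [D -> z t]
rrzztzDz => rrzztzrz   [D -> r]

S=>SDz=>SDzDz=>DDzDzDz=>rDzDzDz=>rrzDzDz=>rrzztzDz=>rrzztzrz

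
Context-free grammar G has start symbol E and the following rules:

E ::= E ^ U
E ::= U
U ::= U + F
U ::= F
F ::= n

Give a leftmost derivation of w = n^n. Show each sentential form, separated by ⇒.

E ⇒ E^U ⇒ U^U ⇒ F^U ⇒ n^U ⇒ n^F ⇒ n^n

E ⇒ E^U   [E ::= E ^ U]
E^U ⇒ U^U   [E ::= U]
U^U ⇒ F^U   [U ::= F]
F^U ⇒ n^U   [F ::= n]
n^U ⇒ n^F   [U ::= F]
n^F ⇒ n^n   [F ::= n]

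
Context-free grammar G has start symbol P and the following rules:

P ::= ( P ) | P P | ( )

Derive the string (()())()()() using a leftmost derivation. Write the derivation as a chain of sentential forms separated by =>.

P => PP => PPP => PPPP => (P)PPP => (PP)PPP => (()P)PPP => (()())PPP => (()())()PP => (()())()()P => (()())()()()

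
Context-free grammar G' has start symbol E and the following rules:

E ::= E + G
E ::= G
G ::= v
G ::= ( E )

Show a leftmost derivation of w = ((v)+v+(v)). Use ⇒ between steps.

E⇒G⇒(E)⇒(E+G)⇒(E+G+G)⇒(G+G+G)⇒((E)+G+G)⇒((G)+G+G)⇒((v)+G+G)⇒((v)+v+G)⇒((v)+v+(E))⇒((v)+v+(G))⇒((v)+v+(v))

E ⇒ G   [E ::= G]
G ⇒ (E)   [G ::= ( E )]
(E) ⇒ (E+G)   [E ::= E + G]
(E+G) ⇒ (E+G+G)   [E ::= E + G]
(E+G+G) ⇒ (G+G+G)   [E ::= G]
(G+G+G) ⇒ ((E)+G+G)   [G ::= ( E )]
((E)+G+G) ⇒ ((G)+G+G)   [E ::= G]
((G)+G+G) ⇒ ((v)+G+G)   [G ::= v]
((v)+G+G) ⇒ ((v)+v+G)   [G ::= v]
((v)+v+G) ⇒ ((v)+v+(E))   [G ::= ( E )]
((v)+v+(E)) ⇒ ((v)+v+(G))   [E ::= G]
((v)+v+(G)) ⇒ ((v)+v+(v))   [G ::= v]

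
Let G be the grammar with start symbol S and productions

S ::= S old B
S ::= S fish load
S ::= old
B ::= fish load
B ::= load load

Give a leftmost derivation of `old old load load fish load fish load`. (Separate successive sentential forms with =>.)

S => S fish load => S fish load fish load => S old B fish load fish load => old old B fish load fish load => old old load load fish load fish load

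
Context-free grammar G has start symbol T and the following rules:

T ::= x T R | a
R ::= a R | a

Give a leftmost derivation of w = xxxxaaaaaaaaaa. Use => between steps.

T=>xTR=>xxTRR=>xxxTRRR=>xxxxTRRRR=>xxxxaRRRR=>xxxxaaRRRR=>xxxxaaaRRRR=>xxxxaaaaRRRR=>xxxxaaaaaRRR=>xxxxaaaaaaRRR=>xxxxaaaaaaaRR=>xxxxaaaaaaaaR=>xxxxaaaaaaaaaR=>xxxxaaaaaaaaaa

T => xTR   [T ::= x T R]
xTR => xxTRR   [T ::= x T R]
xxTRR => xxxTRRR   [T ::= x T R]
xxxTRRR => xxxxTRRRR   [T ::= x T R]
xxxxTRRRR => xxxxaRRRR   [T ::= a]
xxxxaRRRR => xxxxaaRRRR   [R ::= a R]
xxxxaaRRRR => xxxxaaaRRRR   [R ::= a R]
xxxxaaaRRRR => xxxxaaaaRRRR   [R ::= a R]
xxxxaaaaRRRR => xxxxaaaaaRRR   [R ::= a]
xxxxaaaaaRRR => xxxxaaaaaaRRR   [R ::= a R]
xxxxaaaaaaRRR => xxxxaaaaaaaRR   [R ::= a]
xxxxaaaaaaaRR => xxxxaaaaaaaaR   [R ::= a]
xxxxaaaaaaaaR => xxxxaaaaaaaaaR   [R ::= a R]
xxxxaaaaaaaaaR => xxxxaaaaaaaaaa   [R ::= a]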